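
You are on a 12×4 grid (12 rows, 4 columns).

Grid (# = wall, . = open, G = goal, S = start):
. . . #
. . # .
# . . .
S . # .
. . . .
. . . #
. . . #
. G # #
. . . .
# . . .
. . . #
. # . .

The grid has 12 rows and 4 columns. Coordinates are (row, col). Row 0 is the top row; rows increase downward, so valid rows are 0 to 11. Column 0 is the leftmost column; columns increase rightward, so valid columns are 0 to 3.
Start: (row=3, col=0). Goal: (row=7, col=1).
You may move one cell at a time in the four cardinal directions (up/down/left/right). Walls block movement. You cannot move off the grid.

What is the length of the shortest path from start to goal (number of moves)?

Answer: Shortest path length: 5

Derivation:
BFS from (row=3, col=0) until reaching (row=7, col=1):
  Distance 0: (row=3, col=0)
  Distance 1: (row=3, col=1), (row=4, col=0)
  Distance 2: (row=2, col=1), (row=4, col=1), (row=5, col=0)
  Distance 3: (row=1, col=1), (row=2, col=2), (row=4, col=2), (row=5, col=1), (row=6, col=0)
  Distance 4: (row=0, col=1), (row=1, col=0), (row=2, col=3), (row=4, col=3), (row=5, col=2), (row=6, col=1), (row=7, col=0)
  Distance 5: (row=0, col=0), (row=0, col=2), (row=1, col=3), (row=3, col=3), (row=6, col=2), (row=7, col=1), (row=8, col=0)  <- goal reached here
One shortest path (5 moves): (row=3, col=0) -> (row=3, col=1) -> (row=4, col=1) -> (row=5, col=1) -> (row=6, col=1) -> (row=7, col=1)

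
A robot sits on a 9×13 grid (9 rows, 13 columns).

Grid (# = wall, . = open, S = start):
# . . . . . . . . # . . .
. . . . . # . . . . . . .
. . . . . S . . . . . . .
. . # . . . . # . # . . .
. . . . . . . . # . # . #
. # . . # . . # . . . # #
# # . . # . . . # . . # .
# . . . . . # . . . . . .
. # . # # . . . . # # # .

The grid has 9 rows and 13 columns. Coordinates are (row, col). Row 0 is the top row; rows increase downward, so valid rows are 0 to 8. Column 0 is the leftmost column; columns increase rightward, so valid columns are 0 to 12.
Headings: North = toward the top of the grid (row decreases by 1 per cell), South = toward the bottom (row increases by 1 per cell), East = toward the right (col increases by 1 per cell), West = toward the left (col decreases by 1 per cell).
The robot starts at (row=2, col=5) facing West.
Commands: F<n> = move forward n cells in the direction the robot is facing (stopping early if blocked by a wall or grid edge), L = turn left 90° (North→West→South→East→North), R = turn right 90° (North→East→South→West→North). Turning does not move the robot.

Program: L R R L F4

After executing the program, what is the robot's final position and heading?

Answer: Final position: (row=2, col=1), facing West

Derivation:
Start: (row=2, col=5), facing West
  L: turn left, now facing South
  R: turn right, now facing West
  R: turn right, now facing North
  L: turn left, now facing West
  F4: move forward 4, now at (row=2, col=1)
Final: (row=2, col=1), facing West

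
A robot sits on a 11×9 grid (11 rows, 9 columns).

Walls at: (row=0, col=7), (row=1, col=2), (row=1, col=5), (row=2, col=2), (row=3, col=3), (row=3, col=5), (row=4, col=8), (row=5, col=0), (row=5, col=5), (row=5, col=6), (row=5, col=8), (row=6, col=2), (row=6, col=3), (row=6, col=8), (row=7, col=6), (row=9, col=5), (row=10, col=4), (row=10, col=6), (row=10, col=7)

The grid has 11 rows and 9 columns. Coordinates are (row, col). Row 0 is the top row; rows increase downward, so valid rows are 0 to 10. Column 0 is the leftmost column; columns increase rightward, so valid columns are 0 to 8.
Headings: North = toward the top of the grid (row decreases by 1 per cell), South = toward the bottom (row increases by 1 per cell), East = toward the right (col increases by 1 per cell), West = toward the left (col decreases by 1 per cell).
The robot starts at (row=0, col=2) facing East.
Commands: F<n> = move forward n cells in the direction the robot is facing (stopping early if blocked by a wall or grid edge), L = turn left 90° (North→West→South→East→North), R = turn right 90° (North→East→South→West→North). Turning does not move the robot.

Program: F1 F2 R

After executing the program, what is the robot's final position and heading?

Start: (row=0, col=2), facing East
  F1: move forward 1, now at (row=0, col=3)
  F2: move forward 2, now at (row=0, col=5)
  R: turn right, now facing South
Final: (row=0, col=5), facing South

Answer: Final position: (row=0, col=5), facing South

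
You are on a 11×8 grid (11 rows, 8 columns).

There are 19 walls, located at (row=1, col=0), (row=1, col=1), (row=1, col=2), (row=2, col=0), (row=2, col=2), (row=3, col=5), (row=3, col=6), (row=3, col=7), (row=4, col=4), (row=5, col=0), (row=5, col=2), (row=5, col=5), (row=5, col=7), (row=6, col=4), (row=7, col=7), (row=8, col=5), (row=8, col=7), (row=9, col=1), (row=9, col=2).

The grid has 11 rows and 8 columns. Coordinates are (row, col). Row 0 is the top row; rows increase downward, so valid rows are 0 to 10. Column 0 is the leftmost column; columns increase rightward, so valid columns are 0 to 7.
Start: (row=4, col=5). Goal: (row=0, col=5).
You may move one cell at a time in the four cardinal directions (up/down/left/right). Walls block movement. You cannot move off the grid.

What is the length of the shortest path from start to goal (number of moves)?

BFS from (row=4, col=5) until reaching (row=0, col=5):
  Distance 0: (row=4, col=5)
  Distance 1: (row=4, col=6)
  Distance 2: (row=4, col=7), (row=5, col=6)
  Distance 3: (row=6, col=6)
  Distance 4: (row=6, col=5), (row=6, col=7), (row=7, col=6)
  Distance 5: (row=7, col=5), (row=8, col=6)
  Distance 6: (row=7, col=4), (row=9, col=6)
  Distance 7: (row=7, col=3), (row=8, col=4), (row=9, col=5), (row=9, col=7), (row=10, col=6)
  Distance 8: (row=6, col=3), (row=7, col=2), (row=8, col=3), (row=9, col=4), (row=10, col=5), (row=10, col=7)
  Distance 9: (row=5, col=3), (row=6, col=2), (row=7, col=1), (row=8, col=2), (row=9, col=3), (row=10, col=4)
  Distance 10: (row=4, col=3), (row=5, col=4), (row=6, col=1), (row=7, col=0), (row=8, col=1), (row=10, col=3)
  Distance 11: (row=3, col=3), (row=4, col=2), (row=5, col=1), (row=6, col=0), (row=8, col=0), (row=10, col=2)
  Distance 12: (row=2, col=3), (row=3, col=2), (row=3, col=4), (row=4, col=1), (row=9, col=0), (row=10, col=1)
  Distance 13: (row=1, col=3), (row=2, col=4), (row=3, col=1), (row=4, col=0), (row=10, col=0)
  Distance 14: (row=0, col=3), (row=1, col=4), (row=2, col=1), (row=2, col=5), (row=3, col=0)
  Distance 15: (row=0, col=2), (row=0, col=4), (row=1, col=5), (row=2, col=6)
  Distance 16: (row=0, col=1), (row=0, col=5), (row=1, col=6), (row=2, col=7)  <- goal reached here
One shortest path (16 moves): (row=4, col=5) -> (row=4, col=6) -> (row=5, col=6) -> (row=6, col=6) -> (row=6, col=5) -> (row=7, col=5) -> (row=7, col=4) -> (row=7, col=3) -> (row=6, col=3) -> (row=5, col=3) -> (row=4, col=3) -> (row=3, col=3) -> (row=3, col=4) -> (row=2, col=4) -> (row=2, col=5) -> (row=1, col=5) -> (row=0, col=5)

Answer: Shortest path length: 16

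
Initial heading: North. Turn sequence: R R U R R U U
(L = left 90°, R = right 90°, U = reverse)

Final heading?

Start: North
  R (right (90° clockwise)) -> East
  R (right (90° clockwise)) -> South
  U (U-turn (180°)) -> North
  R (right (90° clockwise)) -> East
  R (right (90° clockwise)) -> South
  U (U-turn (180°)) -> North
  U (U-turn (180°)) -> South
Final: South

Answer: Final heading: South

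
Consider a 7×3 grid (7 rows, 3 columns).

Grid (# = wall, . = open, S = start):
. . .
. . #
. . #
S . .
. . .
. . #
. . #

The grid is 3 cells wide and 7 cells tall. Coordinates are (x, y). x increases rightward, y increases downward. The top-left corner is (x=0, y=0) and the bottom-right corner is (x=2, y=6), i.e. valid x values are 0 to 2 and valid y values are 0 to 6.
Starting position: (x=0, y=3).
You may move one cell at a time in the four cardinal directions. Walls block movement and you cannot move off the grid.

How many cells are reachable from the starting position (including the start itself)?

BFS flood-fill from (x=0, y=3):
  Distance 0: (x=0, y=3)
  Distance 1: (x=0, y=2), (x=1, y=3), (x=0, y=4)
  Distance 2: (x=0, y=1), (x=1, y=2), (x=2, y=3), (x=1, y=4), (x=0, y=5)
  Distance 3: (x=0, y=0), (x=1, y=1), (x=2, y=4), (x=1, y=5), (x=0, y=6)
  Distance 4: (x=1, y=0), (x=1, y=6)
  Distance 5: (x=2, y=0)
Total reachable: 17 (grid has 17 open cells total)

Answer: Reachable cells: 17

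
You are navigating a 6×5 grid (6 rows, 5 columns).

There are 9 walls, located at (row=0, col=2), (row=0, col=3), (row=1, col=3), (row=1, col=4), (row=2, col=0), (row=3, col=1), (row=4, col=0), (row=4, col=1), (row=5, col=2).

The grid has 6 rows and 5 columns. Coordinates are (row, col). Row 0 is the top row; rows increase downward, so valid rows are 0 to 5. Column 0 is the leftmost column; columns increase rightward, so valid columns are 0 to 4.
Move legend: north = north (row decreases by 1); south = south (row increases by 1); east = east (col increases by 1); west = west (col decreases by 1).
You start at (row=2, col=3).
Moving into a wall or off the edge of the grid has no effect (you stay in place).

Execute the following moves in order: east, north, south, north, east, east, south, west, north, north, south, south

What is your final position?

Start: (row=2, col=3)
  east (east): (row=2, col=3) -> (row=2, col=4)
  north (north): blocked, stay at (row=2, col=4)
  south (south): (row=2, col=4) -> (row=3, col=4)
  north (north): (row=3, col=4) -> (row=2, col=4)
  east (east): blocked, stay at (row=2, col=4)
  east (east): blocked, stay at (row=2, col=4)
  south (south): (row=2, col=4) -> (row=3, col=4)
  west (west): (row=3, col=4) -> (row=3, col=3)
  north (north): (row=3, col=3) -> (row=2, col=3)
  north (north): blocked, stay at (row=2, col=3)
  south (south): (row=2, col=3) -> (row=3, col=3)
  south (south): (row=3, col=3) -> (row=4, col=3)
Final: (row=4, col=3)

Answer: Final position: (row=4, col=3)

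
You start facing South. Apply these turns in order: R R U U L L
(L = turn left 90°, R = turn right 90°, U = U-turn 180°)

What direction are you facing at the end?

Answer: Final heading: South

Derivation:
Start: South
  R (right (90° clockwise)) -> West
  R (right (90° clockwise)) -> North
  U (U-turn (180°)) -> South
  U (U-turn (180°)) -> North
  L (left (90° counter-clockwise)) -> West
  L (left (90° counter-clockwise)) -> South
Final: South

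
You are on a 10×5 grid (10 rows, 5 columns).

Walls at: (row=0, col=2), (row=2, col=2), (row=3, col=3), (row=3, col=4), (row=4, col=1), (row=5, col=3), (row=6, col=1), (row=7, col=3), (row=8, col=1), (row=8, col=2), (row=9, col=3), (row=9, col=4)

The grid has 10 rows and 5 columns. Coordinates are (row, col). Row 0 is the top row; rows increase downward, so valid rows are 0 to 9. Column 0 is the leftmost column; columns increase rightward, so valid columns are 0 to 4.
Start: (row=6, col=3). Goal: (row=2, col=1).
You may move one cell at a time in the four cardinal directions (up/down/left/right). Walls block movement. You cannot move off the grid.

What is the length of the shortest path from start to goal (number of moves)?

BFS from (row=6, col=3) until reaching (row=2, col=1):
  Distance 0: (row=6, col=3)
  Distance 1: (row=6, col=2), (row=6, col=4)
  Distance 2: (row=5, col=2), (row=5, col=4), (row=7, col=2), (row=7, col=4)
  Distance 3: (row=4, col=2), (row=4, col=4), (row=5, col=1), (row=7, col=1), (row=8, col=4)
  Distance 4: (row=3, col=2), (row=4, col=3), (row=5, col=0), (row=7, col=0), (row=8, col=3)
  Distance 5: (row=3, col=1), (row=4, col=0), (row=6, col=0), (row=8, col=0)
  Distance 6: (row=2, col=1), (row=3, col=0), (row=9, col=0)  <- goal reached here
One shortest path (6 moves): (row=6, col=3) -> (row=6, col=2) -> (row=5, col=2) -> (row=4, col=2) -> (row=3, col=2) -> (row=3, col=1) -> (row=2, col=1)

Answer: Shortest path length: 6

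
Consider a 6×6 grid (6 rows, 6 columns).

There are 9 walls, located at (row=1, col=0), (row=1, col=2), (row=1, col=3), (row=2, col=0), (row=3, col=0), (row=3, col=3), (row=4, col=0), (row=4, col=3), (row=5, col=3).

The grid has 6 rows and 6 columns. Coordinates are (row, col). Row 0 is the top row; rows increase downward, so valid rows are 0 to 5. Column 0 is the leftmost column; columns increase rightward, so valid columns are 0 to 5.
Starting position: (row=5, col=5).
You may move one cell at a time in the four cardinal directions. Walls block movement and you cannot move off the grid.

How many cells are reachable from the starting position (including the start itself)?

BFS flood-fill from (row=5, col=5):
  Distance 0: (row=5, col=5)
  Distance 1: (row=4, col=5), (row=5, col=4)
  Distance 2: (row=3, col=5), (row=4, col=4)
  Distance 3: (row=2, col=5), (row=3, col=4)
  Distance 4: (row=1, col=5), (row=2, col=4)
  Distance 5: (row=0, col=5), (row=1, col=4), (row=2, col=3)
  Distance 6: (row=0, col=4), (row=2, col=2)
  Distance 7: (row=0, col=3), (row=2, col=1), (row=3, col=2)
  Distance 8: (row=0, col=2), (row=1, col=1), (row=3, col=1), (row=4, col=2)
  Distance 9: (row=0, col=1), (row=4, col=1), (row=5, col=2)
  Distance 10: (row=0, col=0), (row=5, col=1)
  Distance 11: (row=5, col=0)
Total reachable: 27 (grid has 27 open cells total)

Answer: Reachable cells: 27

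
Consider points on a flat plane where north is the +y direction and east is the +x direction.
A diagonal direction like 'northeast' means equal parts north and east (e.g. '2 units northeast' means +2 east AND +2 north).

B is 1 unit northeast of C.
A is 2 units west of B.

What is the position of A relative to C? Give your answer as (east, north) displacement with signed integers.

Place C at the origin (east=0, north=0).
  B is 1 unit northeast of C: delta (east=+1, north=+1); B at (east=1, north=1).
  A is 2 units west of B: delta (east=-2, north=+0); A at (east=-1, north=1).
Therefore A relative to C: (east=-1, north=1).

Answer: A is at (east=-1, north=1) relative to C.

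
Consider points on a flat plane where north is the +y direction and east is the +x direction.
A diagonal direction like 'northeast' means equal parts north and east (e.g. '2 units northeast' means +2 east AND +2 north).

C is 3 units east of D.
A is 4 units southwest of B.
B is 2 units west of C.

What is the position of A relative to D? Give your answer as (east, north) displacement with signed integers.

Answer: A is at (east=-3, north=-4) relative to D.

Derivation:
Place D at the origin (east=0, north=0).
  C is 3 units east of D: delta (east=+3, north=+0); C at (east=3, north=0).
  B is 2 units west of C: delta (east=-2, north=+0); B at (east=1, north=0).
  A is 4 units southwest of B: delta (east=-4, north=-4); A at (east=-3, north=-4).
Therefore A relative to D: (east=-3, north=-4).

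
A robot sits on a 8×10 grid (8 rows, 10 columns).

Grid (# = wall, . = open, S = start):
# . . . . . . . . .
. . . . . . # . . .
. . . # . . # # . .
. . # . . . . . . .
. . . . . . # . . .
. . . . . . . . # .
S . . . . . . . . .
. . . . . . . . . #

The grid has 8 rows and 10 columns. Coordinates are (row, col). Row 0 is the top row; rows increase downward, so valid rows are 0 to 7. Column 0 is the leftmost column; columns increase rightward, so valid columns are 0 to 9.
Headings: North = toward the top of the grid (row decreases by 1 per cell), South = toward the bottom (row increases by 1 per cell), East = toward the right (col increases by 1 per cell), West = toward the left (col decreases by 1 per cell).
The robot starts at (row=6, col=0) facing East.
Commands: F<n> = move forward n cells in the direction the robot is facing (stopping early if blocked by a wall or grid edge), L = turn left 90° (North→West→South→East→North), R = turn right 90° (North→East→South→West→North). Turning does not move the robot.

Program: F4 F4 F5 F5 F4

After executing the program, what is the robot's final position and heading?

Answer: Final position: (row=6, col=9), facing East

Derivation:
Start: (row=6, col=0), facing East
  F4: move forward 4, now at (row=6, col=4)
  F4: move forward 4, now at (row=6, col=8)
  F5: move forward 1/5 (blocked), now at (row=6, col=9)
  F5: move forward 0/5 (blocked), now at (row=6, col=9)
  F4: move forward 0/4 (blocked), now at (row=6, col=9)
Final: (row=6, col=9), facing East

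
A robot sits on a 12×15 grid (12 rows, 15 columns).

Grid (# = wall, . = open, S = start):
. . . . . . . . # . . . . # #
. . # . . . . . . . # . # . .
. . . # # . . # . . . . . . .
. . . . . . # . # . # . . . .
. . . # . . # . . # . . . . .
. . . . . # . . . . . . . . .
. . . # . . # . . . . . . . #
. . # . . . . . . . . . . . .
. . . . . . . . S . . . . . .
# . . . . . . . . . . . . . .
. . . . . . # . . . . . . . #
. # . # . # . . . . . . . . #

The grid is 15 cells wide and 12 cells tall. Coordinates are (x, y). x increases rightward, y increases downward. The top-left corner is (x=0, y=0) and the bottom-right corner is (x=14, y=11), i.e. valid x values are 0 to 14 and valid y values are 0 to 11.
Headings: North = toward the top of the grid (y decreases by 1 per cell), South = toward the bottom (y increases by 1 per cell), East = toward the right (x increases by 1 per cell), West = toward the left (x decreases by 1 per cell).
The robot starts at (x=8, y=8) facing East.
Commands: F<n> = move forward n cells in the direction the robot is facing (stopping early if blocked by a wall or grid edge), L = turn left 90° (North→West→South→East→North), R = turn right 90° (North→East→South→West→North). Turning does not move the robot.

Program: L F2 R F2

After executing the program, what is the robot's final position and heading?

Answer: Final position: (x=10, y=6), facing East

Derivation:
Start: (x=8, y=8), facing East
  L: turn left, now facing North
  F2: move forward 2, now at (x=8, y=6)
  R: turn right, now facing East
  F2: move forward 2, now at (x=10, y=6)
Final: (x=10, y=6), facing East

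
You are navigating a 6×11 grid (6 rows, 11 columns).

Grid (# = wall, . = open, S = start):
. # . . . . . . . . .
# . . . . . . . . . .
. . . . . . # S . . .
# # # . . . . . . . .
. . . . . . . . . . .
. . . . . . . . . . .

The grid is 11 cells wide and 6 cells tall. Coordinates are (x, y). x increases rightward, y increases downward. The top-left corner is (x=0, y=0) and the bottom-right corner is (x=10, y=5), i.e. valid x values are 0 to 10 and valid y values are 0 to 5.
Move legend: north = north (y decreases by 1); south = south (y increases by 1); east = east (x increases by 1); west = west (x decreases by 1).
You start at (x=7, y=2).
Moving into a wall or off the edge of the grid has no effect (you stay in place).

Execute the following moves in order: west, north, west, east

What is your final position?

Answer: Final position: (x=7, y=1)

Derivation:
Start: (x=7, y=2)
  west (west): blocked, stay at (x=7, y=2)
  north (north): (x=7, y=2) -> (x=7, y=1)
  west (west): (x=7, y=1) -> (x=6, y=1)
  east (east): (x=6, y=1) -> (x=7, y=1)
Final: (x=7, y=1)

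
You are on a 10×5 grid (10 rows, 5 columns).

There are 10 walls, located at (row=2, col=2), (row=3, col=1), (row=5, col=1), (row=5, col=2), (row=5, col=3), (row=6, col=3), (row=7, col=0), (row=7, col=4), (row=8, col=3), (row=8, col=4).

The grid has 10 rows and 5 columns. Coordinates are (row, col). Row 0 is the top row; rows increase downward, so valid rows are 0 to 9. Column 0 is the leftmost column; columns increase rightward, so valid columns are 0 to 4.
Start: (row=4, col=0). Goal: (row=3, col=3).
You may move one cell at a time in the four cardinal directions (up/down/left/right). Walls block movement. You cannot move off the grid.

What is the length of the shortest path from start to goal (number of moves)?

Answer: Shortest path length: 4

Derivation:
BFS from (row=4, col=0) until reaching (row=3, col=3):
  Distance 0: (row=4, col=0)
  Distance 1: (row=3, col=0), (row=4, col=1), (row=5, col=0)
  Distance 2: (row=2, col=0), (row=4, col=2), (row=6, col=0)
  Distance 3: (row=1, col=0), (row=2, col=1), (row=3, col=2), (row=4, col=3), (row=6, col=1)
  Distance 4: (row=0, col=0), (row=1, col=1), (row=3, col=3), (row=4, col=4), (row=6, col=2), (row=7, col=1)  <- goal reached here
One shortest path (4 moves): (row=4, col=0) -> (row=4, col=1) -> (row=4, col=2) -> (row=4, col=3) -> (row=3, col=3)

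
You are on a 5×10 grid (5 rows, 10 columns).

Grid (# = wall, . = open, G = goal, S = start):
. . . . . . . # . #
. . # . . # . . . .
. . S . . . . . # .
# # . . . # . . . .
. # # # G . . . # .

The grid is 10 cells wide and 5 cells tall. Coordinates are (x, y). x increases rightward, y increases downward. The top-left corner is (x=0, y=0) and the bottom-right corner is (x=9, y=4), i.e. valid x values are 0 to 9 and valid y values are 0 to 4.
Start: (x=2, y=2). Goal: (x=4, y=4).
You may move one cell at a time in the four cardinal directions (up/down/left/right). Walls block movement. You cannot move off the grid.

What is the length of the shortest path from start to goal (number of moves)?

BFS from (x=2, y=2) until reaching (x=4, y=4):
  Distance 0: (x=2, y=2)
  Distance 1: (x=1, y=2), (x=3, y=2), (x=2, y=3)
  Distance 2: (x=1, y=1), (x=3, y=1), (x=0, y=2), (x=4, y=2), (x=3, y=3)
  Distance 3: (x=1, y=0), (x=3, y=0), (x=0, y=1), (x=4, y=1), (x=5, y=2), (x=4, y=3)
  Distance 4: (x=0, y=0), (x=2, y=0), (x=4, y=0), (x=6, y=2), (x=4, y=4)  <- goal reached here
One shortest path (4 moves): (x=2, y=2) -> (x=3, y=2) -> (x=4, y=2) -> (x=4, y=3) -> (x=4, y=4)

Answer: Shortest path length: 4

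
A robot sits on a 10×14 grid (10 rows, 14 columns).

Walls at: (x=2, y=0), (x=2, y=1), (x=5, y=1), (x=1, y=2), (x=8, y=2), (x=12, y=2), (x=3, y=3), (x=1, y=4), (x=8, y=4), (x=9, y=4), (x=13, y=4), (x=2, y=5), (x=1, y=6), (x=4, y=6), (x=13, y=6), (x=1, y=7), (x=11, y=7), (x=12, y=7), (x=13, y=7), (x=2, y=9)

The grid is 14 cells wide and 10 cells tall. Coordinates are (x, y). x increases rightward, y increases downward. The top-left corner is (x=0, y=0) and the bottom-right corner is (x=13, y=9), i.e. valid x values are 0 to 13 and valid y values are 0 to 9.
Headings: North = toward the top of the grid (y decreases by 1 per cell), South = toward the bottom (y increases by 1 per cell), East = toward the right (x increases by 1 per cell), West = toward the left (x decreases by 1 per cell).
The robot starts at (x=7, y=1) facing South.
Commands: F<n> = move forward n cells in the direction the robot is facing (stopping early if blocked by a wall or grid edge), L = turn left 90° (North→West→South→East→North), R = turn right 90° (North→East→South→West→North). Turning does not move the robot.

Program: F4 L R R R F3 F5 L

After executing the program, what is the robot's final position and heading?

Answer: Final position: (x=7, y=0), facing West

Derivation:
Start: (x=7, y=1), facing South
  F4: move forward 4, now at (x=7, y=5)
  L: turn left, now facing East
  R: turn right, now facing South
  R: turn right, now facing West
  R: turn right, now facing North
  F3: move forward 3, now at (x=7, y=2)
  F5: move forward 2/5 (blocked), now at (x=7, y=0)
  L: turn left, now facing West
Final: (x=7, y=0), facing West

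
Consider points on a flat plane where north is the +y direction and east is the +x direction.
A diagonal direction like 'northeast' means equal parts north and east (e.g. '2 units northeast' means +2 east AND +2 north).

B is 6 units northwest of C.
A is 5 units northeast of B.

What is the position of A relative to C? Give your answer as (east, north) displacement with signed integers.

Answer: A is at (east=-1, north=11) relative to C.

Derivation:
Place C at the origin (east=0, north=0).
  B is 6 units northwest of C: delta (east=-6, north=+6); B at (east=-6, north=6).
  A is 5 units northeast of B: delta (east=+5, north=+5); A at (east=-1, north=11).
Therefore A relative to C: (east=-1, north=11).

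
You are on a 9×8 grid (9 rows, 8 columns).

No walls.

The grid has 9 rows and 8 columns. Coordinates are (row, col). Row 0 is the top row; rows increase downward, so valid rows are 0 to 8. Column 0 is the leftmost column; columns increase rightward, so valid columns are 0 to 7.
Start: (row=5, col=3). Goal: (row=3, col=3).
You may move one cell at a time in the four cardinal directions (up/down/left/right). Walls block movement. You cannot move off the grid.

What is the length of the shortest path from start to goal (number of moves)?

Answer: Shortest path length: 2

Derivation:
BFS from (row=5, col=3) until reaching (row=3, col=3):
  Distance 0: (row=5, col=3)
  Distance 1: (row=4, col=3), (row=5, col=2), (row=5, col=4), (row=6, col=3)
  Distance 2: (row=3, col=3), (row=4, col=2), (row=4, col=4), (row=5, col=1), (row=5, col=5), (row=6, col=2), (row=6, col=4), (row=7, col=3)  <- goal reached here
One shortest path (2 moves): (row=5, col=3) -> (row=4, col=3) -> (row=3, col=3)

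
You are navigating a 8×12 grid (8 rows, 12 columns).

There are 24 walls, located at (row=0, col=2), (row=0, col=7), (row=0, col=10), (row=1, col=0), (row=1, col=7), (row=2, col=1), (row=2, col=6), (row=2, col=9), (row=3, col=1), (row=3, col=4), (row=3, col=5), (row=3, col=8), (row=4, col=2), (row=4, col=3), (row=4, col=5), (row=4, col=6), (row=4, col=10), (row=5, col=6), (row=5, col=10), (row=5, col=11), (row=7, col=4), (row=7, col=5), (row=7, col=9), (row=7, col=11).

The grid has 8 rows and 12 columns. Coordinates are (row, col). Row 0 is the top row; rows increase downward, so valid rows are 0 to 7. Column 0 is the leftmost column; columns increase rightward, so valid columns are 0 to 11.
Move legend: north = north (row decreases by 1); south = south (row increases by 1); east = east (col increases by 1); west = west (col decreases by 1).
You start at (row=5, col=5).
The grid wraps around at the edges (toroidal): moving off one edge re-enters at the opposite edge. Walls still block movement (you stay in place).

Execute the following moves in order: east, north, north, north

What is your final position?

Answer: Final position: (row=5, col=5)

Derivation:
Start: (row=5, col=5)
  east (east): blocked, stay at (row=5, col=5)
  [×3]north (north): blocked, stay at (row=5, col=5)
Final: (row=5, col=5)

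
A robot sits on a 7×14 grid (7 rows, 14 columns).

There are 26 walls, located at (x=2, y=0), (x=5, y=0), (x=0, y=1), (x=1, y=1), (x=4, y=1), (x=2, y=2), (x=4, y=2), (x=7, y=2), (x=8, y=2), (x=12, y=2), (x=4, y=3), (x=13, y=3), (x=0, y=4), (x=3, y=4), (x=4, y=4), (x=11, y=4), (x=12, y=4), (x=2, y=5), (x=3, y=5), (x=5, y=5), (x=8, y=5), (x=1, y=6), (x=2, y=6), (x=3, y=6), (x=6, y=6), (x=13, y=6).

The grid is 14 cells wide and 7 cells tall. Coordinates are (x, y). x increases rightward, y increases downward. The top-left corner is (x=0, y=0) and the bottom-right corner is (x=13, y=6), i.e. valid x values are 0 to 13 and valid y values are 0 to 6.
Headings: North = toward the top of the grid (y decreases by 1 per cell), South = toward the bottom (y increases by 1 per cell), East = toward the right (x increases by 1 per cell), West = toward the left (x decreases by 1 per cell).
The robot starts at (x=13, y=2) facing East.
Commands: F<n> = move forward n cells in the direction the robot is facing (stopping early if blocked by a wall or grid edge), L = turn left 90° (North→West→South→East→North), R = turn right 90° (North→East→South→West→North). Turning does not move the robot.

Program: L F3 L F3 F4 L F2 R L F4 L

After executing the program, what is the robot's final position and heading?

Answer: Final position: (x=6, y=5), facing East

Derivation:
Start: (x=13, y=2), facing East
  L: turn left, now facing North
  F3: move forward 2/3 (blocked), now at (x=13, y=0)
  L: turn left, now facing West
  F3: move forward 3, now at (x=10, y=0)
  F4: move forward 4, now at (x=6, y=0)
  L: turn left, now facing South
  F2: move forward 2, now at (x=6, y=2)
  R: turn right, now facing West
  L: turn left, now facing South
  F4: move forward 3/4 (blocked), now at (x=6, y=5)
  L: turn left, now facing East
Final: (x=6, y=5), facing East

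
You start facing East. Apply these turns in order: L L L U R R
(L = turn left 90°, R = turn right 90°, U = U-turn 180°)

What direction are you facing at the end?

Start: East
  L (left (90° counter-clockwise)) -> North
  L (left (90° counter-clockwise)) -> West
  L (left (90° counter-clockwise)) -> South
  U (U-turn (180°)) -> North
  R (right (90° clockwise)) -> East
  R (right (90° clockwise)) -> South
Final: South

Answer: Final heading: South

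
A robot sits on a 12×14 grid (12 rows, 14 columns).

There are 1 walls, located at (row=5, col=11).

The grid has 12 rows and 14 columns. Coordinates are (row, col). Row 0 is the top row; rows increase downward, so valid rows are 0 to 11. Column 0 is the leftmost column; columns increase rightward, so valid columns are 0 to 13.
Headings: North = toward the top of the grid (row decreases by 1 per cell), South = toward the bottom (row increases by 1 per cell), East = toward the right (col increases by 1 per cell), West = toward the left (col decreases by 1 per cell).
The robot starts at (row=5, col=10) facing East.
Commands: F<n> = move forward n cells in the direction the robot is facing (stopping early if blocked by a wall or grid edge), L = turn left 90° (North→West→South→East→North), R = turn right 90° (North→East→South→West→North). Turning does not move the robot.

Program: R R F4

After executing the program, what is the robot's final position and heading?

Start: (row=5, col=10), facing East
  R: turn right, now facing South
  R: turn right, now facing West
  F4: move forward 4, now at (row=5, col=6)
Final: (row=5, col=6), facing West

Answer: Final position: (row=5, col=6), facing West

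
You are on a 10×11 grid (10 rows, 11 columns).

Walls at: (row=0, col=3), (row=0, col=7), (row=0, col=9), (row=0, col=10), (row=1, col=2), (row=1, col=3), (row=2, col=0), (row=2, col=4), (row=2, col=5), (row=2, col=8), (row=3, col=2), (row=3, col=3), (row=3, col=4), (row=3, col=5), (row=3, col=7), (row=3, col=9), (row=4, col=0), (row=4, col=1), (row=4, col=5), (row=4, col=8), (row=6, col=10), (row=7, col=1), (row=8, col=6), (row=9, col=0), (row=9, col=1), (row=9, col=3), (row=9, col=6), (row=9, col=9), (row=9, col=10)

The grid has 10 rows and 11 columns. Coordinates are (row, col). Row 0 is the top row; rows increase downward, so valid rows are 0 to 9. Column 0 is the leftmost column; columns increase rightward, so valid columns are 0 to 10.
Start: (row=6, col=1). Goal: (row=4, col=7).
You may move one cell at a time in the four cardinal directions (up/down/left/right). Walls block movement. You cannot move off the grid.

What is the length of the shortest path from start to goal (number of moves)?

Answer: Shortest path length: 8

Derivation:
BFS from (row=6, col=1) until reaching (row=4, col=7):
  Distance 0: (row=6, col=1)
  Distance 1: (row=5, col=1), (row=6, col=0), (row=6, col=2)
  Distance 2: (row=5, col=0), (row=5, col=2), (row=6, col=3), (row=7, col=0), (row=7, col=2)
  Distance 3: (row=4, col=2), (row=5, col=3), (row=6, col=4), (row=7, col=3), (row=8, col=0), (row=8, col=2)
  Distance 4: (row=4, col=3), (row=5, col=4), (row=6, col=5), (row=7, col=4), (row=8, col=1), (row=8, col=3), (row=9, col=2)
  Distance 5: (row=4, col=4), (row=5, col=5), (row=6, col=6), (row=7, col=5), (row=8, col=4)
  Distance 6: (row=5, col=6), (row=6, col=7), (row=7, col=6), (row=8, col=5), (row=9, col=4)
  Distance 7: (row=4, col=6), (row=5, col=7), (row=6, col=8), (row=7, col=7), (row=9, col=5)
  Distance 8: (row=3, col=6), (row=4, col=7), (row=5, col=8), (row=6, col=9), (row=7, col=8), (row=8, col=7)  <- goal reached here
One shortest path (8 moves): (row=6, col=1) -> (row=6, col=2) -> (row=6, col=3) -> (row=6, col=4) -> (row=6, col=5) -> (row=6, col=6) -> (row=6, col=7) -> (row=5, col=7) -> (row=4, col=7)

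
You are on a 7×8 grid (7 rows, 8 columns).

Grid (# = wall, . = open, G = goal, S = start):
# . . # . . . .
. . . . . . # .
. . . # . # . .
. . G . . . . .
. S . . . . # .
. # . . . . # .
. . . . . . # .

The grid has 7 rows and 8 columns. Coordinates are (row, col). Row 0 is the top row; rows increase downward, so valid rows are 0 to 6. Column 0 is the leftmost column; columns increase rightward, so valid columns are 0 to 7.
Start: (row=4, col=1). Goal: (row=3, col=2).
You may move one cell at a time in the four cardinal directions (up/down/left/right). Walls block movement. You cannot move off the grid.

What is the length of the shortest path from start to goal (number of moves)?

Answer: Shortest path length: 2

Derivation:
BFS from (row=4, col=1) until reaching (row=3, col=2):
  Distance 0: (row=4, col=1)
  Distance 1: (row=3, col=1), (row=4, col=0), (row=4, col=2)
  Distance 2: (row=2, col=1), (row=3, col=0), (row=3, col=2), (row=4, col=3), (row=5, col=0), (row=5, col=2)  <- goal reached here
One shortest path (2 moves): (row=4, col=1) -> (row=4, col=2) -> (row=3, col=2)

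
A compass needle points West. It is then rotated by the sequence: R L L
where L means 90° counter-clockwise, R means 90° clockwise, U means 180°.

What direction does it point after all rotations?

Start: West
  R (right (90° clockwise)) -> North
  L (left (90° counter-clockwise)) -> West
  L (left (90° counter-clockwise)) -> South
Final: South

Answer: Final heading: South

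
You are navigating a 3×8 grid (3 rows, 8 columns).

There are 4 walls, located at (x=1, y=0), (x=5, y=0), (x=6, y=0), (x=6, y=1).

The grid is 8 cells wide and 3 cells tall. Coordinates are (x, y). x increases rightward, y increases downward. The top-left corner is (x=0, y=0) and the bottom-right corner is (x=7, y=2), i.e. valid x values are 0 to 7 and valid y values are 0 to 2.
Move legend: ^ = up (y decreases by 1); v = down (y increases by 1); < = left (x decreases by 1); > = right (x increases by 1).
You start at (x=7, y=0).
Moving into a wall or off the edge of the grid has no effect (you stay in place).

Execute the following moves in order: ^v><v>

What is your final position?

Answer: Final position: (x=7, y=2)

Derivation:
Start: (x=7, y=0)
  ^ (up): blocked, stay at (x=7, y=0)
  v (down): (x=7, y=0) -> (x=7, y=1)
  > (right): blocked, stay at (x=7, y=1)
  < (left): blocked, stay at (x=7, y=1)
  v (down): (x=7, y=1) -> (x=7, y=2)
  > (right): blocked, stay at (x=7, y=2)
Final: (x=7, y=2)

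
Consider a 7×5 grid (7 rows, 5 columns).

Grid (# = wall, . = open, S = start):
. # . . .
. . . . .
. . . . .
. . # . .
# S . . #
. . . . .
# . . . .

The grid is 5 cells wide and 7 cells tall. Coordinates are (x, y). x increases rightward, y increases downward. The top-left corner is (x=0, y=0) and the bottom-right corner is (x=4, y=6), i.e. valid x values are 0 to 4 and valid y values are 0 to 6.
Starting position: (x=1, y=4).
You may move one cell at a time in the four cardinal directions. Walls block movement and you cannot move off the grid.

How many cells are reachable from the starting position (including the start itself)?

Answer: Reachable cells: 30

Derivation:
BFS flood-fill from (x=1, y=4):
  Distance 0: (x=1, y=4)
  Distance 1: (x=1, y=3), (x=2, y=4), (x=1, y=5)
  Distance 2: (x=1, y=2), (x=0, y=3), (x=3, y=4), (x=0, y=5), (x=2, y=5), (x=1, y=6)
  Distance 3: (x=1, y=1), (x=0, y=2), (x=2, y=2), (x=3, y=3), (x=3, y=5), (x=2, y=6)
  Distance 4: (x=0, y=1), (x=2, y=1), (x=3, y=2), (x=4, y=3), (x=4, y=5), (x=3, y=6)
  Distance 5: (x=0, y=0), (x=2, y=0), (x=3, y=1), (x=4, y=2), (x=4, y=6)
  Distance 6: (x=3, y=0), (x=4, y=1)
  Distance 7: (x=4, y=0)
Total reachable: 30 (grid has 30 open cells total)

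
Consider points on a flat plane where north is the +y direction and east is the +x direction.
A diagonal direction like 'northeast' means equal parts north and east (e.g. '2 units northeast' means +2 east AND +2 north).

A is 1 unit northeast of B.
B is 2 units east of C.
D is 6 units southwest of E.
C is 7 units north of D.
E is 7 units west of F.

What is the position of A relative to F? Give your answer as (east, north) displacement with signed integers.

Answer: A is at (east=-10, north=2) relative to F.

Derivation:
Place F at the origin (east=0, north=0).
  E is 7 units west of F: delta (east=-7, north=+0); E at (east=-7, north=0).
  D is 6 units southwest of E: delta (east=-6, north=-6); D at (east=-13, north=-6).
  C is 7 units north of D: delta (east=+0, north=+7); C at (east=-13, north=1).
  B is 2 units east of C: delta (east=+2, north=+0); B at (east=-11, north=1).
  A is 1 unit northeast of B: delta (east=+1, north=+1); A at (east=-10, north=2).
Therefore A relative to F: (east=-10, north=2).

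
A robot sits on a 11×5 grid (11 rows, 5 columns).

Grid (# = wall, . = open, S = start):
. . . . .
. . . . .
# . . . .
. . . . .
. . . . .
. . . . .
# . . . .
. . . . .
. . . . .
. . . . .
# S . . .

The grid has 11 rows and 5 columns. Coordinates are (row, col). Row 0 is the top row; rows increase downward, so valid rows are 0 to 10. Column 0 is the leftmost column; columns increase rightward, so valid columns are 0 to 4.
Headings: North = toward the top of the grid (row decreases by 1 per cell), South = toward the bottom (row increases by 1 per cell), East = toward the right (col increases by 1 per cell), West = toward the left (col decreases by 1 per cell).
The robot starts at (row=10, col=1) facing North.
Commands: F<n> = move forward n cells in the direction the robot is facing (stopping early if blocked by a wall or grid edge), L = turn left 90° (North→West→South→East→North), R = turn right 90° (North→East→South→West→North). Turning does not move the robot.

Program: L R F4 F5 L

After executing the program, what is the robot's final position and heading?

Start: (row=10, col=1), facing North
  L: turn left, now facing West
  R: turn right, now facing North
  F4: move forward 4, now at (row=6, col=1)
  F5: move forward 5, now at (row=1, col=1)
  L: turn left, now facing West
Final: (row=1, col=1), facing West

Answer: Final position: (row=1, col=1), facing West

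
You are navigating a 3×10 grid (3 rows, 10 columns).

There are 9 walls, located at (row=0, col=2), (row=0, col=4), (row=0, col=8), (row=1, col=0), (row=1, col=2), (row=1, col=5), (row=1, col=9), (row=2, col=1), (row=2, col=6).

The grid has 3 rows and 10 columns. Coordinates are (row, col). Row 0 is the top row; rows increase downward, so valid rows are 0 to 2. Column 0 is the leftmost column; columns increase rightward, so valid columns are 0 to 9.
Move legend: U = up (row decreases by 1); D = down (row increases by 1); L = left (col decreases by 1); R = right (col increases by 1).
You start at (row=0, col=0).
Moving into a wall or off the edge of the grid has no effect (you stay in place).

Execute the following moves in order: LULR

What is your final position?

Answer: Final position: (row=0, col=1)

Derivation:
Start: (row=0, col=0)
  L (left): blocked, stay at (row=0, col=0)
  U (up): blocked, stay at (row=0, col=0)
  L (left): blocked, stay at (row=0, col=0)
  R (right): (row=0, col=0) -> (row=0, col=1)
Final: (row=0, col=1)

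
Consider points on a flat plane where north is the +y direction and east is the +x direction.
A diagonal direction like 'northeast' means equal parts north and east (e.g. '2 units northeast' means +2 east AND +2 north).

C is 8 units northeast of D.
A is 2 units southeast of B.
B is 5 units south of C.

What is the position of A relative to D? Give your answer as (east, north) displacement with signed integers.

Place D at the origin (east=0, north=0).
  C is 8 units northeast of D: delta (east=+8, north=+8); C at (east=8, north=8).
  B is 5 units south of C: delta (east=+0, north=-5); B at (east=8, north=3).
  A is 2 units southeast of B: delta (east=+2, north=-2); A at (east=10, north=1).
Therefore A relative to D: (east=10, north=1).

Answer: A is at (east=10, north=1) relative to D.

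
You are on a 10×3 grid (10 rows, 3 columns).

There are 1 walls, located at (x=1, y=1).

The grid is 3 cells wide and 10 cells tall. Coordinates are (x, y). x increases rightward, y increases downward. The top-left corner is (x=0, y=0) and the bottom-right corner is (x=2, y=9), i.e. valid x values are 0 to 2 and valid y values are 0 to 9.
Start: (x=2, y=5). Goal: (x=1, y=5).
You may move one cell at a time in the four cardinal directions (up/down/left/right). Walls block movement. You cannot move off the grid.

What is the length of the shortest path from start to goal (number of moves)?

BFS from (x=2, y=5) until reaching (x=1, y=5):
  Distance 0: (x=2, y=5)
  Distance 1: (x=2, y=4), (x=1, y=5), (x=2, y=6)  <- goal reached here
One shortest path (1 moves): (x=2, y=5) -> (x=1, y=5)

Answer: Shortest path length: 1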